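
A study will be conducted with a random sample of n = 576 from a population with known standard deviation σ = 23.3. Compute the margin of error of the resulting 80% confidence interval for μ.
Margin of error = 1.24

Margin of error = z* · σ/√n
= 1.282 · 23.3/√576
= 1.282 · 23.3/24.0000
= 1.24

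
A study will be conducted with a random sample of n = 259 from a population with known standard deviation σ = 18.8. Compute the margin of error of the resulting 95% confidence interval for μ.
Margin of error = 2.29

Margin of error = z* · σ/√n
= 1.960 · 18.8/√259
= 1.960 · 18.8/16.0935
= 2.29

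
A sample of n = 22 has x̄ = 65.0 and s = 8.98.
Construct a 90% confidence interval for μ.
(61.71, 68.29)

t-interval (σ unknown):
df = n - 1 = 21
t* = 1.721 for 90% confidence

Margin of error = t* · s/√n = 1.721 · 8.98/√22 = 3.29

CI: (61.71, 68.29)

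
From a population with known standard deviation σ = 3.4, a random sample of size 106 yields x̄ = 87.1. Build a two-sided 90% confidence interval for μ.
(86.56, 87.64)

z-interval (σ known):
z* = 1.645 for 90% confidence

Margin of error = z* · σ/√n = 1.645 · 3.4/√106 = 0.54

CI: (87.1 - 0.54, 87.1 + 0.54) = (86.56, 87.64)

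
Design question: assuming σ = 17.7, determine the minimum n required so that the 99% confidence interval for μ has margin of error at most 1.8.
n ≥ 642

For margin E ≤ 1.8:
n ≥ (z* · σ / E)²
n ≥ (2.576 · 17.7 / 1.8)²
n ≥ 641.64

Minimum n = 642 (rounding up)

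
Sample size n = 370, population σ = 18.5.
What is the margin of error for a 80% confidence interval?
Margin of error = 1.23

Margin of error = z* · σ/√n
= 1.282 · 18.5/√370
= 1.282 · 18.5/19.2354
= 1.23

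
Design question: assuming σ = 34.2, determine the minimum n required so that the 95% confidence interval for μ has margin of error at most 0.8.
n ≥ 7021

For margin E ≤ 0.8:
n ≥ (z* · σ / E)²
n ≥ (1.960 · 34.2 / 0.8)²
n ≥ 7020.76

Minimum n = 7021 (rounding up)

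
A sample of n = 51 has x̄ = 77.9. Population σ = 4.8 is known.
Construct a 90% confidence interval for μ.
(76.79, 79.01)

z-interval (σ known):
z* = 1.645 for 90% confidence

Margin of error = z* · σ/√n = 1.645 · 4.8/√51 = 1.11

CI: (77.9 - 1.11, 77.9 + 1.11) = (76.79, 79.01)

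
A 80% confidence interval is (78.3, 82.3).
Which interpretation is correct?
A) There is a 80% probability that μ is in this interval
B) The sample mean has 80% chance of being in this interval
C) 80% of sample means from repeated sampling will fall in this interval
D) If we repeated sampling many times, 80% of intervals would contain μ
D

A) Wrong — μ is fixed; the randomness lives in the interval, not in μ.
B) Wrong — x̄ is observed and sits in the interval by construction.
C) Wrong — coverage applies to intervals containing μ, not to future x̄ values.
D) Correct — this is the frequentist long-run coverage interpretation.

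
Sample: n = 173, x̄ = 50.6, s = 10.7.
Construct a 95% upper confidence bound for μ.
μ ≤ 51.95

Upper bound (one-sided):
t* = 1.654 (one-sided for 95%)
Upper bound = x̄ + t* · s/√n = 50.6 + 1.654 · 10.7/√173 = 51.95

We are 95% confident that μ ≤ 51.95.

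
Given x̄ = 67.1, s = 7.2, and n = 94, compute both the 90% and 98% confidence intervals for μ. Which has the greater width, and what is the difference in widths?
98% CI is wider by 1.05

df = 93
90% CI: t* = 1.661, (65.87, 68.33), width = 2 · t* · s/√n = 2.47
98% CI: t* = 2.367, (65.34, 68.86), width = 2 · t* · s/√n = 3.52

The 98% CI is wider by 3.52 - 2.47 = 1.05.
Higher confidence requires a wider interval.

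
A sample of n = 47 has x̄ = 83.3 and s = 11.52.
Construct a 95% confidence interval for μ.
(79.92, 86.68)

t-interval (σ unknown):
df = n - 1 = 46
t* = 2.013 for 95% confidence

Margin of error = t* · s/√n = 2.013 · 11.52/√47 = 3.38

CI: (79.92, 86.68)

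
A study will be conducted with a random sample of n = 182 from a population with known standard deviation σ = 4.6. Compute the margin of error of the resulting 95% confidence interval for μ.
Margin of error = 0.67

Margin of error = z* · σ/√n
= 1.960 · 4.6/√182
= 1.960 · 4.6/13.4907
= 0.67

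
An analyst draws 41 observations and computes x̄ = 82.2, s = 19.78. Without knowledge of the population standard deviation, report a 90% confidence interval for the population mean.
(77.00, 87.40)

t-interval (σ unknown):
df = n - 1 = 40
t* = 1.684 for 90% confidence

Margin of error = t* · s/√n = 1.684 · 19.78/√41 = 5.20

CI: (77.00, 87.40)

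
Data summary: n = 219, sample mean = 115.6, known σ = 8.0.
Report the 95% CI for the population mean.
(114.54, 116.66)

z-interval (σ known):
z* = 1.960 for 95% confidence

Margin of error = z* · σ/√n = 1.960 · 8.0/√219 = 1.06

CI: (115.6 - 1.06, 115.6 + 1.06) = (114.54, 116.66)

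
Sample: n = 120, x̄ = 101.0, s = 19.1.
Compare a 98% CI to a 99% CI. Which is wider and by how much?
99% CI is wider by 0.91

df = 119
98% CI: t* = 2.358, (96.89, 105.11), width = 2 · t* · s/√n = 8.22
99% CI: t* = 2.618, (96.44, 105.56), width = 2 · t* · s/√n = 9.13

The 99% CI is wider by 9.13 - 8.22 = 0.91.
Higher confidence requires a wider interval.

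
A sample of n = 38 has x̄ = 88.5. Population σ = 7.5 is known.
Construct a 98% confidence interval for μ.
(85.67, 91.33)

z-interval (σ known):
z* = 2.326 for 98% confidence

Margin of error = z* · σ/√n = 2.326 · 7.5/√38 = 2.83

CI: (88.5 - 2.83, 88.5 + 2.83) = (85.67, 91.33)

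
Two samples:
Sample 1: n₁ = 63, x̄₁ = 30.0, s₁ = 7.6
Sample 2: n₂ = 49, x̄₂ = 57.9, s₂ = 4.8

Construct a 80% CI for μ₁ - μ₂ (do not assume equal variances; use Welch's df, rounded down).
(-29.42, -26.38)

Difference: x̄₁ - x̄₂ = -27.90
SE = √(s₁²/n₁ + s₂²/n₂) = √(7.6²/63 + 4.8²/49) = 1.1777
df = 105.92 → 105 (Welch–Satterthwaite, rounded down)
t* = 1.290

CI: -27.90 ± 1.290 · 1.1777 = -27.90 ± 1.52 = (-29.42, -26.38)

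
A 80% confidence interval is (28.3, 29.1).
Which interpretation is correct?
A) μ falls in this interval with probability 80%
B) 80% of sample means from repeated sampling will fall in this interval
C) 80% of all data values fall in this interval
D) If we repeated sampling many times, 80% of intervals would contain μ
D

A) Wrong — μ is fixed; the randomness lives in the interval, not in μ.
B) Wrong — coverage applies to intervals containing μ, not to future x̄ values.
C) Wrong — a CI is about the parameter μ, not individual data values.
D) Correct — this is the frequentist long-run coverage interpretation.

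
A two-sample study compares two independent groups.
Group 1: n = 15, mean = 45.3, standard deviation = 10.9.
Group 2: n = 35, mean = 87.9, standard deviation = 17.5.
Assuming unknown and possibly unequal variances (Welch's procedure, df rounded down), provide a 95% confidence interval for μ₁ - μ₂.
(-50.85, -34.35)

Difference: x̄₁ - x̄₂ = -42.60
SE = √(s₁²/n₁ + s₂²/n₂) = √(10.9²/15 + 17.5²/35) = 4.0830
df = 41.28 → 41 (Welch–Satterthwaite, rounded down)
t* = 2.020

CI: -42.60 ± 2.020 · 4.0830 = -42.60 ± 8.25 = (-50.85, -34.35)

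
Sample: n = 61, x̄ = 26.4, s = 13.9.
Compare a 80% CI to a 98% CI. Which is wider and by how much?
98% CI is wider by 3.90

df = 60
80% CI: t* = 1.296, (24.09, 28.71), width = 2 · t* · s/√n = 4.61
98% CI: t* = 2.390, (22.15, 30.65), width = 2 · t* · s/√n = 8.51

The 98% CI is wider by 8.51 - 4.61 = 3.90.
Higher confidence requires a wider interval.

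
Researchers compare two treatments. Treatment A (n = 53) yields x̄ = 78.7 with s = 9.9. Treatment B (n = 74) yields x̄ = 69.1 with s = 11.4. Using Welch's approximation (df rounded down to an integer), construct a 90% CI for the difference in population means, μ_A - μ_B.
(6.45, 12.75)

Difference: x̄₁ - x̄₂ = 9.60
SE = √(s₁²/n₁ + s₂²/n₂) = √(9.9²/53 + 11.4²/74) = 1.8988
df = 120.35 → 120 (Welch–Satterthwaite, rounded down)
t* = 1.658

CI: 9.60 ± 1.658 · 1.8988 = 9.60 ± 3.15 = (6.45, 12.75)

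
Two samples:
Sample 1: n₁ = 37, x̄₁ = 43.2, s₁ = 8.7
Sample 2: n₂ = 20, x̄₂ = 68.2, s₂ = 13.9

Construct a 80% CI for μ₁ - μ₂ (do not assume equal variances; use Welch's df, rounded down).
(-29.50, -20.50)

Difference: x̄₁ - x̄₂ = -25.00
SE = √(s₁²/n₁ + s₂²/n₂) = √(8.7²/37 + 13.9²/20) = 3.4214
df = 27.25 → 27 (Welch–Satterthwaite, rounded down)
t* = 1.314

CI: -25.00 ± 1.314 · 3.4214 = -25.00 ± 4.50 = (-29.50, -20.50)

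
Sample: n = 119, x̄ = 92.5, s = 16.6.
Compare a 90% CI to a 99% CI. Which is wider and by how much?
99% CI is wider by 2.92

df = 118
90% CI: t* = 1.658, (89.98, 95.02), width = 2 · t* · s/√n = 5.05
99% CI: t* = 2.618, (88.52, 96.48), width = 2 · t* · s/√n = 7.97

The 99% CI is wider by 7.97 - 5.05 = 2.92.
Higher confidence requires a wider interval.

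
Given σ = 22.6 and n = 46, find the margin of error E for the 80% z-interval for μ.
Margin of error = 4.27

Margin of error = z* · σ/√n
= 1.282 · 22.6/√46
= 1.282 · 22.6/6.7823
= 4.27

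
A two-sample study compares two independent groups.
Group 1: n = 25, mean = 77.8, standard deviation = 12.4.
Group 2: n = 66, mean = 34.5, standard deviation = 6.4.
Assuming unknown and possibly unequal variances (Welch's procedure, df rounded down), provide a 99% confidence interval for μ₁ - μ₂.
(36.11, 50.49)

Difference: x̄₁ - x̄₂ = 43.30
SE = √(s₁²/n₁ + s₂²/n₂) = √(12.4²/25 + 6.4²/66) = 2.6021
df = 28.98 → 28 (Welch–Satterthwaite, rounded down)
t* = 2.763

CI: 43.30 ± 2.763 · 2.6021 = 43.30 ± 7.19 = (36.11, 50.49)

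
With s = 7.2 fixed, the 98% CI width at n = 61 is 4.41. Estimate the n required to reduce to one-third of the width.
n ≈ 549

CI width ∝ 1/√n
To reduce width by factor 3, need √n to grow by 3 → need 3² = 9 times as many samples.

Current: n = 61, width = 4.41
New: n = 549, width ≈ 1.43

Width reduced by factor of 4.41/1.43 = 3.08.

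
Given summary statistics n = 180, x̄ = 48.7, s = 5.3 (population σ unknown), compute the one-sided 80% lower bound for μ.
μ ≥ 48.37

Lower bound (one-sided):
t* = 0.844 (one-sided for 80%)
Lower bound = x̄ - t* · s/√n = 48.7 - 0.844 · 5.3/√180 = 48.37

We are 80% confident that μ ≥ 48.37.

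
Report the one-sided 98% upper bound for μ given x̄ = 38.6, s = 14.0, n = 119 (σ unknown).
μ ≤ 41.27

Upper bound (one-sided):
t* = 2.077 (one-sided for 98%)
Upper bound = x̄ + t* · s/√n = 38.6 + 2.077 · 14.0/√119 = 41.27

We are 98% confident that μ ≤ 41.27.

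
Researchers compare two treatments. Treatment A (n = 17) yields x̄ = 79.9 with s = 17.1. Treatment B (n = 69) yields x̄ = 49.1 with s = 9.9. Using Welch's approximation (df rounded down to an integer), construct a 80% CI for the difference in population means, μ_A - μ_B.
(25.06, 36.54)

Difference: x̄₁ - x̄₂ = 30.80
SE = √(s₁²/n₁ + s₂²/n₂) = √(17.1²/17 + 9.9²/69) = 4.3152
df = 18.72 → 18 (Welch–Satterthwaite, rounded down)
t* = 1.330

CI: 30.80 ± 1.330 · 4.3152 = 30.80 ± 5.74 = (25.06, 36.54)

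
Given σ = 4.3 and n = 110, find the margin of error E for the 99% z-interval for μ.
Margin of error = 1.06

Margin of error = z* · σ/√n
= 2.576 · 4.3/√110
= 2.576 · 4.3/10.4881
= 1.06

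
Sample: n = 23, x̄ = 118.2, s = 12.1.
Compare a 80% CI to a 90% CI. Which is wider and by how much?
90% CI is wider by 1.99

df = 22
80% CI: t* = 1.321, (114.87, 121.53), width = 2 · t* · s/√n = 6.67
90% CI: t* = 1.717, (113.87, 122.53), width = 2 · t* · s/√n = 8.66

The 90% CI is wider by 8.66 - 6.67 = 1.99.
Higher confidence requires a wider interval.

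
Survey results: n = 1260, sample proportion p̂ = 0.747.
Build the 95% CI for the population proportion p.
(0.723, 0.771)

Proportion CI:
SE = √(p̂(1-p̂)/n) = √(0.747 · 0.253 / 1260) = 0.01225

z* = 1.960
Margin = z* · SE = 1.960 · 0.01225 = 0.0240

CI: 0.747 ± 0.0240 = (0.723, 0.771)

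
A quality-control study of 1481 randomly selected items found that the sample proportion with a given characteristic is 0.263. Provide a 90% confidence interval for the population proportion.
(0.244, 0.282)

Proportion CI:
SE = √(p̂(1-p̂)/n) = √(0.263 · 0.737 / 1481) = 0.01144

z* = 1.645
Margin = z* · SE = 1.645 · 0.01144 = 0.0188

CI: 0.263 ± 0.0188 = (0.244, 0.282)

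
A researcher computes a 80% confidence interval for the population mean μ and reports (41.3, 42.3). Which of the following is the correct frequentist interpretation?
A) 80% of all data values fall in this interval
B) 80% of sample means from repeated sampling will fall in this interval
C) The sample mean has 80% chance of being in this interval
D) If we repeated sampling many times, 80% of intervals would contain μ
D

A) Wrong — a CI is about the parameter μ, not individual data values.
B) Wrong — coverage applies to intervals containing μ, not to future x̄ values.
C) Wrong — x̄ is observed and sits in the interval by construction.
D) Correct — this is the frequentist long-run coverage interpretation.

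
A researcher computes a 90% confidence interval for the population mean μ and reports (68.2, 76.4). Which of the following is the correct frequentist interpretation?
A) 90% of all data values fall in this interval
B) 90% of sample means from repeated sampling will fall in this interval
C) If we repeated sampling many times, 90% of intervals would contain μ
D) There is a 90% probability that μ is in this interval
C

A) Wrong — a CI is about the parameter μ, not individual data values.
B) Wrong — coverage applies to intervals containing μ, not to future x̄ values.
C) Correct — this is the frequentist long-run coverage interpretation.
D) Wrong — μ is fixed; the randomness lives in the interval, not in μ.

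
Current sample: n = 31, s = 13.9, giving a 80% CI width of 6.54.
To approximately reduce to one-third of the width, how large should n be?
n ≈ 279

CI width ∝ 1/√n
To reduce width by factor 3, need √n to grow by 3 → need 3² = 9 times as many samples.

Current: n = 31, width = 6.54
New: n = 279, width ≈ 2.14

Width reduced by factor of 6.54/2.14 = 3.06.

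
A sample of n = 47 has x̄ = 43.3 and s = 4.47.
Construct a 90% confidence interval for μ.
(42.21, 44.39)

t-interval (σ unknown):
df = n - 1 = 46
t* = 1.679 for 90% confidence

Margin of error = t* · s/√n = 1.679 · 4.47/√47 = 1.09

CI: (42.21, 44.39)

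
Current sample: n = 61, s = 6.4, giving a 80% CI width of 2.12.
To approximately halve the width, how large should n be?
n ≈ 244

CI width ∝ 1/√n
To reduce width by factor 2, need √n to grow by 2 → need 2² = 4 times as many samples.

Current: n = 61, width = 2.12
New: n = 244, width ≈ 1.05

Width reduced by factor of 2.12/1.05 = 2.02.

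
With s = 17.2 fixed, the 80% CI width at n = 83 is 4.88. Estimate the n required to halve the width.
n ≈ 332

CI width ∝ 1/√n
To reduce width by factor 2, need √n to grow by 2 → need 2² = 4 times as many samples.

Current: n = 83, width = 4.88
New: n = 332, width ≈ 2.42

Width reduced by factor of 4.88/2.42 = 2.02.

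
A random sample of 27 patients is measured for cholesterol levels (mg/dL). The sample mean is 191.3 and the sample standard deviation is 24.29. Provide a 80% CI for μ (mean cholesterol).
(185.15, 197.45)

t-interval (σ unknown):
df = n - 1 = 26
t* = 1.315 for 80% confidence

Margin of error = t* · s/√n = 1.315 · 24.29/√27 = 6.15

CI: (185.15, 197.45)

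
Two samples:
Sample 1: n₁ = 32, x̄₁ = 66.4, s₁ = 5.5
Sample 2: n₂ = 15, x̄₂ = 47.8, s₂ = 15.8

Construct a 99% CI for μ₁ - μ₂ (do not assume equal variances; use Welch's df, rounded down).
(6.24, 30.96)

Difference: x̄₁ - x̄₂ = 18.60
SE = √(s₁²/n₁ + s₂²/n₂) = √(5.5²/32 + 15.8²/15) = 4.1938
df = 15.61 → 15 (Welch–Satterthwaite, rounded down)
t* = 2.947

CI: 18.60 ± 2.947 · 4.1938 = 18.60 ± 12.36 = (6.24, 30.96)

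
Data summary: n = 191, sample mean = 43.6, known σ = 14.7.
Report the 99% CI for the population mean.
(40.86, 46.34)

z-interval (σ known):
z* = 2.576 for 99% confidence

Margin of error = z* · σ/√n = 2.576 · 14.7/√191 = 2.74

CI: (43.6 - 2.74, 43.6 + 2.74) = (40.86, 46.34)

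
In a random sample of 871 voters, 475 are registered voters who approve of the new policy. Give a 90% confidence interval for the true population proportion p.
(0.518, 0.573)

Proportion CI:
p̂ = 475/871 = 0.54535
SE = √(p̂(1-p̂)/n) = √(0.54535 · 0.45465 / 871) = 0.01687

z* = 1.645
Margin = z* · SE = 1.645 · 0.01687 = 0.0278

CI: 0.54535 ± 0.0278 = (0.518, 0.573)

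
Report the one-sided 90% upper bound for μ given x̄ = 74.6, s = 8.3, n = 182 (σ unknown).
μ ≤ 75.39

Upper bound (one-sided):
t* = 1.286 (one-sided for 90%)
Upper bound = x̄ + t* · s/√n = 74.6 + 1.286 · 8.3/√182 = 75.39

We are 90% confident that μ ≤ 75.39.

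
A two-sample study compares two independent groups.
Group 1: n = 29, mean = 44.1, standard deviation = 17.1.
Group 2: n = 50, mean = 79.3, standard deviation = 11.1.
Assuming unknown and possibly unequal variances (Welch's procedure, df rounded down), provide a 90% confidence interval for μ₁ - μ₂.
(-41.16, -29.24)

Difference: x̄₁ - x̄₂ = -35.20
SE = √(s₁²/n₁ + s₂²/n₂) = √(17.1²/29 + 11.1²/50) = 3.5422
df = 41.93 → 41 (Welch–Satterthwaite, rounded down)
t* = 1.683

CI: -35.20 ± 1.683 · 3.5422 = -35.20 ± 5.96 = (-41.16, -29.24)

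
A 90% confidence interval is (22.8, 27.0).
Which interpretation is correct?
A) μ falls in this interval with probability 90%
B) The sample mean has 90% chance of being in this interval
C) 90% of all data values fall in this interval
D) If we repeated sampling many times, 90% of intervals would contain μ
D

A) Wrong — μ is fixed; the randomness lives in the interval, not in μ.
B) Wrong — x̄ is observed and sits in the interval by construction.
C) Wrong — a CI is about the parameter μ, not individual data values.
D) Correct — this is the frequentist long-run coverage interpretation.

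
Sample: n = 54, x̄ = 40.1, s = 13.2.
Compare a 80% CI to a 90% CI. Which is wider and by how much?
90% CI is wider by 1.35

df = 53
80% CI: t* = 1.298, (37.77, 42.43), width = 2 · t* · s/√n = 4.66
90% CI: t* = 1.674, (37.09, 43.11), width = 2 · t* · s/√n = 6.01

The 90% CI is wider by 6.01 - 4.66 = 1.35.
Higher confidence requires a wider interval.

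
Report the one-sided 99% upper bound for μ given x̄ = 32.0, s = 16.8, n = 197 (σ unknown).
μ ≤ 34.81

Upper bound (one-sided):
t* = 2.346 (one-sided for 99%)
Upper bound = x̄ + t* · s/√n = 32.0 + 2.346 · 16.8/√197 = 34.81

We are 99% confident that μ ≤ 34.81.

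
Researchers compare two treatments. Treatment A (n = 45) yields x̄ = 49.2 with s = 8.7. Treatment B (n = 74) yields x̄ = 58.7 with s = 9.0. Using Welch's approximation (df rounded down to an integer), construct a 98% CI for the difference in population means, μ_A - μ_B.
(-13.44, -5.56)

Difference: x̄₁ - x̄₂ = -9.50
SE = √(s₁²/n₁ + s₂²/n₂) = √(8.7²/45 + 9.0²/74) = 1.6663
df = 95.52 → 95 (Welch–Satterthwaite, rounded down)
t* = 2.366

CI: -9.50 ± 2.366 · 1.6663 = -9.50 ± 3.94 = (-13.44, -5.56)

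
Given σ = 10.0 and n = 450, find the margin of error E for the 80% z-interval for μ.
Margin of error = 0.60

Margin of error = z* · σ/√n
= 1.282 · 10.0/√450
= 1.282 · 10.0/21.2132
= 0.60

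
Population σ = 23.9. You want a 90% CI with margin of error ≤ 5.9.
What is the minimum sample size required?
n ≥ 45

For margin E ≤ 5.9:
n ≥ (z* · σ / E)²
n ≥ (1.645 · 23.9 / 5.9)²
n ≥ 44.40

Minimum n = 45 (rounding up)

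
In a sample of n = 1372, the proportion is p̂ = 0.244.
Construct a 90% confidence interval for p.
(0.225, 0.263)

Proportion CI:
SE = √(p̂(1-p̂)/n) = √(0.244 · 0.756 / 1372) = 0.01160

z* = 1.645
Margin = z* · SE = 1.645 · 0.01160 = 0.0191

CI: 0.244 ± 0.0191 = (0.225, 0.263)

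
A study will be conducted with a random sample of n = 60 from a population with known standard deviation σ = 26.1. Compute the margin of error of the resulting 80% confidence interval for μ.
Margin of error = 4.32

Margin of error = z* · σ/√n
= 1.282 · 26.1/√60
= 1.282 · 26.1/7.7460
= 4.32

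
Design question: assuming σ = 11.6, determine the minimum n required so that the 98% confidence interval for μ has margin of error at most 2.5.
n ≥ 117

For margin E ≤ 2.5:
n ≥ (z* · σ / E)²
n ≥ (2.326 · 11.6 / 2.5)²
n ≥ 116.48

Minimum n = 117 (rounding up)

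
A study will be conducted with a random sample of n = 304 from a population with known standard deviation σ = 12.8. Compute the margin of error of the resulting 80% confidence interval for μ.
Margin of error = 0.94

Margin of error = z* · σ/√n
= 1.282 · 12.8/√304
= 1.282 · 12.8/17.4356
= 0.94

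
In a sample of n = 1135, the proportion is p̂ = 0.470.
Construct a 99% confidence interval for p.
(0.432, 0.508)

Proportion CI:
SE = √(p̂(1-p̂)/n) = √(0.470 · 0.530 / 1135) = 0.01481

z* = 2.576
Margin = z* · SE = 2.576 · 0.01481 = 0.0382

CI: 0.470 ± 0.0382 = (0.432, 0.508)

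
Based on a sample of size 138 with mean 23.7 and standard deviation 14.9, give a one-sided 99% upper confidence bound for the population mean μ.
μ ≤ 26.69

Upper bound (one-sided):
t* = 2.354 (one-sided for 99%)
Upper bound = x̄ + t* · s/√n = 23.7 + 2.354 · 14.9/√138 = 26.69

We are 99% confident that μ ≤ 26.69.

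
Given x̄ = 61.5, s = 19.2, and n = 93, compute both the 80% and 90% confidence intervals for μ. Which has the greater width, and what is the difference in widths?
90% CI is wider by 1.48

df = 92
80% CI: t* = 1.291, (58.93, 64.07), width = 2 · t* · s/√n = 5.14
90% CI: t* = 1.662, (58.19, 64.81), width = 2 · t* · s/√n = 6.62

The 90% CI is wider by 6.62 - 5.14 = 1.48.
Higher confidence requires a wider interval.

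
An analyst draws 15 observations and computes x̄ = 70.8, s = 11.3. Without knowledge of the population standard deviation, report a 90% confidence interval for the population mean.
(65.66, 75.94)

t-interval (σ unknown):
df = n - 1 = 14
t* = 1.761 for 90% confidence

Margin of error = t* · s/√n = 1.761 · 11.3/√15 = 5.14

CI: (65.66, 75.94)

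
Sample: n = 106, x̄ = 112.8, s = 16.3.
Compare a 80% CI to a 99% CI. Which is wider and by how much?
99% CI is wider by 4.23

df = 105
80% CI: t* = 1.290, (110.76, 114.84), width = 2 · t* · s/√n = 4.08
99% CI: t* = 2.623, (108.65, 116.95), width = 2 · t* · s/√n = 8.31

The 99% CI is wider by 8.31 - 4.08 = 4.23.
Higher confidence requires a wider interval.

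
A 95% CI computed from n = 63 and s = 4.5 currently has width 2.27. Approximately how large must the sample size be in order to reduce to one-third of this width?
n ≈ 567

CI width ∝ 1/√n
To reduce width by factor 3, need √n to grow by 3 → need 3² = 9 times as many samples.

Current: n = 63, width = 2.27
New: n = 567, width ≈ 0.74

Width reduced by factor of 2.27/0.74 = 3.07.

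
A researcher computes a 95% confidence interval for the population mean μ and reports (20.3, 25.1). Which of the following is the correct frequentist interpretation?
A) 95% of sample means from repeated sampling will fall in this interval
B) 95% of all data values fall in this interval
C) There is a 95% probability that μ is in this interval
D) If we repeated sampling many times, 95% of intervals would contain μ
D

A) Wrong — coverage applies to intervals containing μ, not to future x̄ values.
B) Wrong — a CI is about the parameter μ, not individual data values.
C) Wrong — μ is fixed; the randomness lives in the interval, not in μ.
D) Correct — this is the frequentist long-run coverage interpretation.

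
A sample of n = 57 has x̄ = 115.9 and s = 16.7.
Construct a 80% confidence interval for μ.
(113.03, 118.77)

t-interval (σ unknown):
df = n - 1 = 56
t* = 1.297 for 80% confidence

Margin of error = t* · s/√n = 1.297 · 16.7/√57 = 2.87

CI: (113.03, 118.77)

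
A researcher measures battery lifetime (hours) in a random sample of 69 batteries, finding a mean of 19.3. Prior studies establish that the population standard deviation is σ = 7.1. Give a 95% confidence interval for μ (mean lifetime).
(17.62, 20.98)

z-interval (σ known):
z* = 1.960 for 95% confidence

Margin of error = z* · σ/√n = 1.960 · 7.1/√69 = 1.68

CI: (19.3 - 1.68, 19.3 + 1.68) = (17.62, 20.98)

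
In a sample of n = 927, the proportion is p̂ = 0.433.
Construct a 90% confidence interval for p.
(0.406, 0.460)

Proportion CI:
SE = √(p̂(1-p̂)/n) = √(0.433 · 0.567 / 927) = 0.01627

z* = 1.645
Margin = z* · SE = 1.645 · 0.01627 = 0.0268

CI: 0.433 ± 0.0268 = (0.406, 0.460)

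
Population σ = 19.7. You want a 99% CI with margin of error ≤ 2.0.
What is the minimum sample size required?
n ≥ 644

For margin E ≤ 2.0:
n ≥ (z* · σ / E)²
n ≥ (2.576 · 19.7 / 2.0)²
n ≥ 643.82

Minimum n = 644 (rounding up)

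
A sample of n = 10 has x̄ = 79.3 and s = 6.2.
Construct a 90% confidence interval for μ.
(75.71, 82.89)

t-interval (σ unknown):
df = n - 1 = 9
t* = 1.833 for 90% confidence

Margin of error = t* · s/√n = 1.833 · 6.2/√10 = 3.59

CI: (75.71, 82.89)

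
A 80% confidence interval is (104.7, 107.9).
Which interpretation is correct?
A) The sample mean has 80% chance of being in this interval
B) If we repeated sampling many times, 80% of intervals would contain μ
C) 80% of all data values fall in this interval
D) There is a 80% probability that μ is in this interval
B

A) Wrong — x̄ is observed and sits in the interval by construction.
B) Correct — this is the frequentist long-run coverage interpretation.
C) Wrong — a CI is about the parameter μ, not individual data values.
D) Wrong — μ is fixed; the randomness lives in the interval, not in μ.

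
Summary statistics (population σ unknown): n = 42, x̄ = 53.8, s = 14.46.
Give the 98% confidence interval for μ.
(48.40, 59.20)

t-interval (σ unknown):
df = n - 1 = 41
t* = 2.421 for 98% confidence

Margin of error = t* · s/√n = 2.421 · 14.46/√42 = 5.40

CI: (48.40, 59.20)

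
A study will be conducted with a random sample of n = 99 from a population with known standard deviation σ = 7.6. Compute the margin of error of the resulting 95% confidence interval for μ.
Margin of error = 1.50

Margin of error = z* · σ/√n
= 1.960 · 7.6/√99
= 1.960 · 7.6/9.9499
= 1.50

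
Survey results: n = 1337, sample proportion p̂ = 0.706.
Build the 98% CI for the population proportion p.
(0.677, 0.735)

Proportion CI:
SE = √(p̂(1-p̂)/n) = √(0.706 · 0.294 / 1337) = 0.01246

z* = 2.326
Margin = z* · SE = 2.326 · 0.01246 = 0.0290

CI: 0.706 ± 0.0290 = (0.677, 0.735)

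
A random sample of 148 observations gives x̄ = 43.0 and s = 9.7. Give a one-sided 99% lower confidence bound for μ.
μ ≥ 41.12

Lower bound (one-sided):
t* = 2.352 (one-sided for 99%)
Lower bound = x̄ - t* · s/√n = 43.0 - 2.352 · 9.7/√148 = 41.12

We are 99% confident that μ ≥ 41.12.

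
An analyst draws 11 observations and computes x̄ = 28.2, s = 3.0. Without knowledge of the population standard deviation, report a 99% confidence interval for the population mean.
(25.33, 31.07)

t-interval (σ unknown):
df = n - 1 = 10
t* = 3.169 for 99% confidence

Margin of error = t* · s/√n = 3.169 · 3.0/√11 = 2.87

CI: (25.33, 31.07)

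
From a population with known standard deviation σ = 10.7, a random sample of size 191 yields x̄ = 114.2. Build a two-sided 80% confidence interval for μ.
(113.21, 115.19)

z-interval (σ known):
z* = 1.282 for 80% confidence

Margin of error = z* · σ/√n = 1.282 · 10.7/√191 = 0.99

CI: (114.2 - 0.99, 114.2 + 0.99) = (113.21, 115.19)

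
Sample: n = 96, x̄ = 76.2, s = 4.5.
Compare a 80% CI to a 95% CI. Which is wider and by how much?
95% CI is wider by 0.63

df = 95
80% CI: t* = 1.291, (75.61, 76.79), width = 2 · t* · s/√n = 1.19
95% CI: t* = 1.985, (75.29, 77.11), width = 2 · t* · s/√n = 1.82

The 95% CI is wider by 1.82 - 1.19 = 0.63.
Higher confidence requires a wider interval.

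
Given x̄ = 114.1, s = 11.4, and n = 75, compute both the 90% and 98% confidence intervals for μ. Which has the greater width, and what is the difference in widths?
98% CI is wider by 1.87

df = 74
90% CI: t* = 1.666, (111.91, 116.29), width = 2 · t* · s/√n = 4.39
98% CI: t* = 2.378, (110.97, 117.23), width = 2 · t* · s/√n = 6.26

The 98% CI is wider by 6.26 - 4.39 = 1.87.
Higher confidence requires a wider interval.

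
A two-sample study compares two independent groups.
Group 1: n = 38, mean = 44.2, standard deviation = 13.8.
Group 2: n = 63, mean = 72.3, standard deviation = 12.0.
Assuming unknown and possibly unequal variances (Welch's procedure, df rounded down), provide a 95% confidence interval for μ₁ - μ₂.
(-33.49, -22.71)

Difference: x̄₁ - x̄₂ = -28.10
SE = √(s₁²/n₁ + s₂²/n₂) = √(13.8²/38 + 12.0²/63) = 2.7014
df = 69.78 → 69 (Welch–Satterthwaite, rounded down)
t* = 1.995

CI: -28.10 ± 1.995 · 2.7014 = -28.10 ± 5.39 = (-33.49, -22.71)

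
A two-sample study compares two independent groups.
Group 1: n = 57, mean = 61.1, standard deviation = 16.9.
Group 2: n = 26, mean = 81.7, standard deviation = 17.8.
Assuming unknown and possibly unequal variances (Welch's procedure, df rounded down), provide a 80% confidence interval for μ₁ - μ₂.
(-25.99, -15.21)

Difference: x̄₁ - x̄₂ = -20.60
SE = √(s₁²/n₁ + s₂²/n₂) = √(16.9²/57 + 17.8²/26) = 4.1469
df = 46.29 → 46 (Welch–Satterthwaite, rounded down)
t* = 1.300

CI: -20.60 ± 1.300 · 4.1469 = -20.60 ± 5.39 = (-25.99, -15.21)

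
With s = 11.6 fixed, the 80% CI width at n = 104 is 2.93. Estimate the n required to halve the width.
n ≈ 416

CI width ∝ 1/√n
To reduce width by factor 2, need √n to grow by 2 → need 2² = 4 times as many samples.

Current: n = 104, width = 2.93
New: n = 416, width ≈ 1.46

Width reduced by factor of 2.93/1.46 = 2.01.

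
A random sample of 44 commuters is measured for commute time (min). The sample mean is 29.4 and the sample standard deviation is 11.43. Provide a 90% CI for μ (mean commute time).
(26.50, 32.30)

t-interval (σ unknown):
df = n - 1 = 43
t* = 1.681 for 90% confidence

Margin of error = t* · s/√n = 1.681 · 11.43/√44 = 2.90

CI: (26.50, 32.30)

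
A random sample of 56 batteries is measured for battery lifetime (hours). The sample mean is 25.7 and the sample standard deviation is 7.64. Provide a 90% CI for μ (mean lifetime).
(23.99, 27.41)

t-interval (σ unknown):
df = n - 1 = 55
t* = 1.673 for 90% confidence

Margin of error = t* · s/√n = 1.673 · 7.64/√56 = 1.71

CI: (23.99, 27.41)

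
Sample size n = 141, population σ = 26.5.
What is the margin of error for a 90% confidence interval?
Margin of error = 3.67

Margin of error = z* · σ/√n
= 1.645 · 26.5/√141
= 1.645 · 26.5/11.8743
= 3.67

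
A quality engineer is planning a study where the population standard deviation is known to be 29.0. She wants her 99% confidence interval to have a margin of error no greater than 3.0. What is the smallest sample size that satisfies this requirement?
n ≥ 621

For margin E ≤ 3.0:
n ≥ (z* · σ / E)²
n ≥ (2.576 · 29.0 / 3.0)²
n ≥ 620.08

Minimum n = 621 (rounding up)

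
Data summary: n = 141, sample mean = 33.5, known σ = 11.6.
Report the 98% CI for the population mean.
(31.23, 35.77)

z-interval (σ known):
z* = 2.326 for 98% confidence

Margin of error = z* · σ/√n = 2.326 · 11.6/√141 = 2.27

CI: (33.5 - 2.27, 33.5 + 2.27) = (31.23, 35.77)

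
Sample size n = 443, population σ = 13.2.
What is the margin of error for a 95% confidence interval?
Margin of error = 1.23

Margin of error = z* · σ/√n
= 1.960 · 13.2/√443
= 1.960 · 13.2/21.0476
= 1.23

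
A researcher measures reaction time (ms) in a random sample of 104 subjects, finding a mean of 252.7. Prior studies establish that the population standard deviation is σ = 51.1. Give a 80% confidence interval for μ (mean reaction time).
(246.28, 259.12)

z-interval (σ known):
z* = 1.282 for 80% confidence

Margin of error = z* · σ/√n = 1.282 · 51.1/√104 = 6.42

CI: (252.7 - 6.42, 252.7 + 6.42) = (246.28, 259.12)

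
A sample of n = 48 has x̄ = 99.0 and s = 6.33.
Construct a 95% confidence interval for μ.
(97.16, 100.84)

t-interval (σ unknown):
df = n - 1 = 47
t* = 2.012 for 95% confidence

Margin of error = t* · s/√n = 2.012 · 6.33/√48 = 1.84

CI: (97.16, 100.84)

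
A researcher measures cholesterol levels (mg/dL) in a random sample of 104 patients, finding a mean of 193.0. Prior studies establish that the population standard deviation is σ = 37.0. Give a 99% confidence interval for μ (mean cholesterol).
(183.65, 202.35)

z-interval (σ known):
z* = 2.576 for 99% confidence

Margin of error = z* · σ/√n = 2.576 · 37.0/√104 = 9.35

CI: (193.0 - 9.35, 193.0 + 9.35) = (183.65, 202.35)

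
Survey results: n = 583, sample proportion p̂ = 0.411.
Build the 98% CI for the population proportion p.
(0.364, 0.458)

Proportion CI:
SE = √(p̂(1-p̂)/n) = √(0.411 · 0.589 / 583) = 0.02038

z* = 2.326
Margin = z* · SE = 2.326 · 0.02038 = 0.0474

CI: 0.411 ± 0.0474 = (0.364, 0.458)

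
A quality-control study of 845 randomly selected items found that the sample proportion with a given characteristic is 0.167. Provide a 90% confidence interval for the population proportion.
(0.146, 0.188)

Proportion CI:
SE = √(p̂(1-p̂)/n) = √(0.167 · 0.833 / 845) = 0.01283

z* = 1.645
Margin = z* · SE = 1.645 · 0.01283 = 0.0211

CI: 0.167 ± 0.0211 = (0.146, 0.188)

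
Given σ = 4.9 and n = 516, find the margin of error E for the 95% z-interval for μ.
Margin of error = 0.42

Margin of error = z* · σ/√n
= 1.960 · 4.9/√516
= 1.960 · 4.9/22.7156
= 0.42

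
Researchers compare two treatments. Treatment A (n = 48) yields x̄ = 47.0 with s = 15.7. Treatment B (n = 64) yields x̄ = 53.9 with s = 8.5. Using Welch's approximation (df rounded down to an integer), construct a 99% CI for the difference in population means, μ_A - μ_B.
(-13.53, -0.27)

Difference: x̄₁ - x̄₂ = -6.90
SE = √(s₁²/n₁ + s₂²/n₂) = √(15.7²/48 + 8.5²/64) = 2.5028
df = 67.50 → 67 (Welch–Satterthwaite, rounded down)
t* = 2.651

CI: -6.90 ± 2.651 · 2.5028 = -6.90 ± 6.63 = (-13.53, -0.27)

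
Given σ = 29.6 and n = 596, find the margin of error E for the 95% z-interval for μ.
Margin of error = 2.38

Margin of error = z* · σ/√n
= 1.960 · 29.6/√596
= 1.960 · 29.6/24.4131
= 2.38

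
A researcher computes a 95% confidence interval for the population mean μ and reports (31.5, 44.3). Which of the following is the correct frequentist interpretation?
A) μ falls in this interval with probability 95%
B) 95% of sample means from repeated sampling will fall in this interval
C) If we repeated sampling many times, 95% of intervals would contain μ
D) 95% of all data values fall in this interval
C

A) Wrong — μ is fixed; the randomness lives in the interval, not in μ.
B) Wrong — coverage applies to intervals containing μ, not to future x̄ values.
C) Correct — this is the frequentist long-run coverage interpretation.
D) Wrong — a CI is about the parameter μ, not individual data values.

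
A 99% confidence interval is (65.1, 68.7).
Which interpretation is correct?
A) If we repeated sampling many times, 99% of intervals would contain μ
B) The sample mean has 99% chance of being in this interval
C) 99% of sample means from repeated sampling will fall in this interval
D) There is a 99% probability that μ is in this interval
A

A) Correct — this is the frequentist long-run coverage interpretation.
B) Wrong — x̄ is observed and sits in the interval by construction.
C) Wrong — coverage applies to intervals containing μ, not to future x̄ values.
D) Wrong — μ is fixed; the randomness lives in the interval, not in μ.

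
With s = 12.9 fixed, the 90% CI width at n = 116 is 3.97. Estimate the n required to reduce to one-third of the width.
n ≈ 1044

CI width ∝ 1/√n
To reduce width by factor 3, need √n to grow by 3 → need 3² = 9 times as many samples.

Current: n = 116, width = 3.97
New: n = 1044, width ≈ 1.31

Width reduced by factor of 3.97/1.31 = 3.03.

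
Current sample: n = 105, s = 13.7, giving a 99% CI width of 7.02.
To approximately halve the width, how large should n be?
n ≈ 420

CI width ∝ 1/√n
To reduce width by factor 2, need √n to grow by 2 → need 2² = 4 times as many samples.

Current: n = 105, width = 7.02
New: n = 420, width ≈ 3.46

Width reduced by factor of 7.02/3.46 = 2.03.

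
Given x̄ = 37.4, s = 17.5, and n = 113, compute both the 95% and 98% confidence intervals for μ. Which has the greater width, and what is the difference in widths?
98% CI is wider by 1.25

df = 112
95% CI: t* = 1.981, (34.14, 40.66), width = 2 · t* · s/√n = 6.52
98% CI: t* = 2.360, (33.51, 41.29), width = 2 · t* · s/√n = 7.77

The 98% CI is wider by 7.77 - 6.52 = 1.25.
Higher confidence requires a wider interval.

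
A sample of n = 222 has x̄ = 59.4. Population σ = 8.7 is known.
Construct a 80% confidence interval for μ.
(58.65, 60.15)

z-interval (σ known):
z* = 1.282 for 80% confidence

Margin of error = z* · σ/√n = 1.282 · 8.7/√222 = 0.75

CI: (59.4 - 0.75, 59.4 + 0.75) = (58.65, 60.15)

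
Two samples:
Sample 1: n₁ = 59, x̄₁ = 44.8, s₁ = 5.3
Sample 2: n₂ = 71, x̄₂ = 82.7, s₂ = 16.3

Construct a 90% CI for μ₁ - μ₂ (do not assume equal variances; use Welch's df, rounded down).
(-41.32, -34.48)

Difference: x̄₁ - x̄₂ = -37.90
SE = √(s₁²/n₁ + s₂²/n₂) = √(5.3²/59 + 16.3²/71) = 2.0538
df = 87.24 → 87 (Welch–Satterthwaite, rounded down)
t* = 1.663

CI: -37.90 ± 1.663 · 2.0538 = -37.90 ± 3.42 = (-41.32, -34.48)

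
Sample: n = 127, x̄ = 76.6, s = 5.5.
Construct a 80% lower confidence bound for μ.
μ ≥ 76.19

Lower bound (one-sided):
t* = 0.844 (one-sided for 80%)
Lower bound = x̄ - t* · s/√n = 76.6 - 0.844 · 5.5/√127 = 76.19

We are 80% confident that μ ≥ 76.19.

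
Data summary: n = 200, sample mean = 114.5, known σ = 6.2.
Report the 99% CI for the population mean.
(113.37, 115.63)

z-interval (σ known):
z* = 2.576 for 99% confidence

Margin of error = z* · σ/√n = 2.576 · 6.2/√200 = 1.13

CI: (114.5 - 1.13, 114.5 + 1.13) = (113.37, 115.63)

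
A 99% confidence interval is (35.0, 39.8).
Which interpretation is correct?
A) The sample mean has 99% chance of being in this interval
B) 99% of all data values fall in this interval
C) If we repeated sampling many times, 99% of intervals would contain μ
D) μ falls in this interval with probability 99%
C

A) Wrong — x̄ is observed and sits in the interval by construction.
B) Wrong — a CI is about the parameter μ, not individual data values.
C) Correct — this is the frequentist long-run coverage interpretation.
D) Wrong — μ is fixed; the randomness lives in the interval, not in μ.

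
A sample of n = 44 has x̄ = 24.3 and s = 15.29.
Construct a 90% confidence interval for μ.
(20.43, 28.17)

t-interval (σ unknown):
df = n - 1 = 43
t* = 1.681 for 90% confidence

Margin of error = t* · s/√n = 1.681 · 15.29/√44 = 3.87

CI: (20.43, 28.17)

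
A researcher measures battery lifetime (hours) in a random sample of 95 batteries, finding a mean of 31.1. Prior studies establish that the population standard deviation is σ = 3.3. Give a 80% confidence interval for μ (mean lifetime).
(30.67, 31.53)

z-interval (σ known):
z* = 1.282 for 80% confidence

Margin of error = z* · σ/√n = 1.282 · 3.3/√95 = 0.43

CI: (31.1 - 0.43, 31.1 + 0.43) = (30.67, 31.53)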